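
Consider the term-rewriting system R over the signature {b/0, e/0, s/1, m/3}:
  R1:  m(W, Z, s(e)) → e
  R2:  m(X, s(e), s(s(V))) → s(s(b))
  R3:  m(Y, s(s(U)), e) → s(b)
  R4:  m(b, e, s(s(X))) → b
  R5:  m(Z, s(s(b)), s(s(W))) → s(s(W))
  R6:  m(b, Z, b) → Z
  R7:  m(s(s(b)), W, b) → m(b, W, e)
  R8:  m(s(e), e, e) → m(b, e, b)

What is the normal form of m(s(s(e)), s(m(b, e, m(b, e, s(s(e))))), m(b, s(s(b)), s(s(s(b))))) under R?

1. m(s(s(e)), s(m(b, e, m(b, e, s(s(e))))), m(b, s(s(b)), s(s(s(b)))))  →  m(s(s(e)), s(m(b, e, b)), m(b, s(s(b)), s(s(s(b)))))   [R4 at 2.1.3]
2. m(s(s(e)), s(m(b, e, b)), m(b, s(s(b)), s(s(s(b)))))  →  m(s(s(e)), s(e), m(b, s(s(b)), s(s(s(b)))))   [R6 at 2.1]
3. m(s(s(e)), s(e), m(b, s(s(b)), s(s(s(b)))))  →  m(s(s(e)), s(e), s(s(s(b))))   [R5 at 3]
4. m(s(s(e)), s(e), s(s(s(b))))  →  s(s(b))   [R2 at ε]

s(s(b))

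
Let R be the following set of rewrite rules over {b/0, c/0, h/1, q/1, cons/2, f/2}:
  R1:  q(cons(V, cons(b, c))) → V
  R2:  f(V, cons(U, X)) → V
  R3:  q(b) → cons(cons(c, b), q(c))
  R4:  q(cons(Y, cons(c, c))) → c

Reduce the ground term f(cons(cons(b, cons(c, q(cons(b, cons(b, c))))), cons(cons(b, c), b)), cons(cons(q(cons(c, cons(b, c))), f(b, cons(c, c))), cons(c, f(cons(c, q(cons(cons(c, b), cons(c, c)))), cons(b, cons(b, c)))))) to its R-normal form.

cons(cons(b, cons(c, b)), cons(cons(b, c), b))

1. f(cons(cons(b, cons(c, q(cons(b, cons(b, c))))), cons(cons(b, c), b)), cons(cons(q(cons(c, cons(b, c))), f(b, cons(c, c))), cons(c, f(cons(c, q(cons(cons(c, b), cons(c, c)))), cons(b, cons(b, c))))))  →  cons(cons(b, cons(c, q(cons(b, cons(b, c))))), cons(cons(b, c), b))   [R2 at ε]
2. cons(cons(b, cons(c, q(cons(b, cons(b, c))))), cons(cons(b, c), b))  →  cons(cons(b, cons(c, b)), cons(cons(b, c), b))   [R1 at 1.2.2]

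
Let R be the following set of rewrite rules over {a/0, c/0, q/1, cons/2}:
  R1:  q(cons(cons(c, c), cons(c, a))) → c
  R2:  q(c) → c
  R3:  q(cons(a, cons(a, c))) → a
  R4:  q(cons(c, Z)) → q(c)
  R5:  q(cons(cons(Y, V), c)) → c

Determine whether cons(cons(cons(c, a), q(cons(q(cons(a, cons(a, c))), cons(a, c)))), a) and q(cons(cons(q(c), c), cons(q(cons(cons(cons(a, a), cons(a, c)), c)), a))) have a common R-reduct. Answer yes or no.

Reduce t₁ = cons(cons(cons(c, a), q(cons(q(cons(a, cons(a, c))), cons(a, c)))), a):
1. cons(cons(cons(c, a), q(cons(q(cons(a, cons(a, c))), cons(a, c)))), a)  →  cons(cons(cons(c, a), q(cons(a, cons(a, c)))), a)   [R3 at 1.2.1.1]
2. cons(cons(cons(c, a), q(cons(a, cons(a, c)))), a)  →  cons(cons(cons(c, a), a), a)   [R3 at 1.2]

Reduce t₂ = q(cons(cons(q(c), c), cons(q(cons(cons(cons(a, a), cons(a, c)), c)), a))):
1. q(cons(cons(q(c), c), cons(q(cons(cons(cons(a, a), cons(a, c)), c)), a)))  →  q(cons(cons(c, c), cons(q(cons(cons(cons(a, a), cons(a, c)), c)), a)))   [R2 at 1.1.1]
2. q(cons(cons(c, c), cons(q(cons(cons(cons(a, a), cons(a, c)), c)), a)))  →  q(cons(cons(c, c), cons(c, a)))   [R5 at 1.2.1]
3. q(cons(cons(c, c), cons(c, a)))  →  c   [R1 at ε]

no — NF(t₁) = cons(cons(cons(c, a), a), a), NF(t₂) = c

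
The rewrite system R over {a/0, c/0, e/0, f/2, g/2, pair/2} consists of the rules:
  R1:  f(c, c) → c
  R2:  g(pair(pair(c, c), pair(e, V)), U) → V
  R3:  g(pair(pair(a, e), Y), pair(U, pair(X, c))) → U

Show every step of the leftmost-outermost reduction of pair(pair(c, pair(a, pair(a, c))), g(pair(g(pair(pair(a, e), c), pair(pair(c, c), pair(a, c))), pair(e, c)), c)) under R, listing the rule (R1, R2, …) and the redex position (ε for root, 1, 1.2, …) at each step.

1. pair(pair(c, pair(a, pair(a, c))), g(pair(g(pair(pair(a, e), c), pair(pair(c, c), pair(a, c))), pair(e, c)), c))  →  pair(pair(c, pair(a, pair(a, c))), g(pair(pair(c, c), pair(e, c)), c))   [R3 at 2.1.1]
2. pair(pair(c, pair(a, pair(a, c))), g(pair(pair(c, c), pair(e, c)), c))  →  pair(pair(c, pair(a, pair(a, c))), c)   [R2 at 2]

pair(pair(c, pair(a, pair(a, c))), c)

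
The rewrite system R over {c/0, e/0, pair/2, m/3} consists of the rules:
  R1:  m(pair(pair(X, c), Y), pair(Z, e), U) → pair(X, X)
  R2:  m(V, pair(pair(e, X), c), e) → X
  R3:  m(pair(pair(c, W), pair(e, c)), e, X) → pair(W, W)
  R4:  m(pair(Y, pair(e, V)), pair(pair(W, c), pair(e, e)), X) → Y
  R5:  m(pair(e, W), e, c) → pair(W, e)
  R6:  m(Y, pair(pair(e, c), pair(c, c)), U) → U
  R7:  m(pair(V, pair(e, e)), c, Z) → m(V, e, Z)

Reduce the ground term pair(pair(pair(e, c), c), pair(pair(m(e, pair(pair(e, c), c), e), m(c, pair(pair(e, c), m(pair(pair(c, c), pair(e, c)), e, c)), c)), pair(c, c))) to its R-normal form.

pair(pair(pair(e, c), c), pair(pair(c, c), pair(c, c)))

1. pair(pair(pair(e, c), c), pair(pair(m(e, pair(pair(e, c), c), e), m(c, pair(pair(e, c), m(pair(pair(c, c), pair(e, c)), e, c)), c)), pair(c, c)))  →  pair(pair(pair(e, c), c), pair(pair(c, m(c, pair(pair(e, c), m(pair(pair(c, c), pair(e, c)), e, c)), c)), pair(c, c)))   [R2 at 2.1.1]
2. pair(pair(pair(e, c), c), pair(pair(c, m(c, pair(pair(e, c), m(pair(pair(c, c), pair(e, c)), e, c)), c)), pair(c, c)))  →  pair(pair(pair(e, c), c), pair(pair(c, m(c, pair(pair(e, c), pair(c, c)), c)), pair(c, c)))   [R3 at 2.1.2.2.2]
3. pair(pair(pair(e, c), c), pair(pair(c, m(c, pair(pair(e, c), pair(c, c)), c)), pair(c, c)))  →  pair(pair(pair(e, c), c), pair(pair(c, c), pair(c, c)))   [R6 at 2.1.2]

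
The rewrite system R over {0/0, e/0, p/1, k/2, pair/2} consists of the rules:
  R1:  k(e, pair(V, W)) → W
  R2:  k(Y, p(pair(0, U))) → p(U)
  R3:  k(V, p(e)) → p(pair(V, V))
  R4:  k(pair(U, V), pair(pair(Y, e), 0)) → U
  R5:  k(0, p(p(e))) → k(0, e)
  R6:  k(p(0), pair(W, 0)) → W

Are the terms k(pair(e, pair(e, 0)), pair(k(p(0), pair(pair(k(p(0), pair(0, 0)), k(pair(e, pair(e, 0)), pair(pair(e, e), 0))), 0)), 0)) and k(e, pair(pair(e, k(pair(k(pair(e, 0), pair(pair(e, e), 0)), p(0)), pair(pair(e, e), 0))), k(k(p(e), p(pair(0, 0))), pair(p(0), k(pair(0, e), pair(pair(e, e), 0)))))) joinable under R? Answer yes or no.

no — NF(t₁) = e, NF(t₂) = p(0)

Reduce t₁ = k(pair(e, pair(e, 0)), pair(k(p(0), pair(pair(k(p(0), pair(0, 0)), k(pair(e, pair(e, 0)), pair(pair(e, e), 0))), 0)), 0)):
1. k(pair(e, pair(e, 0)), pair(k(p(0), pair(pair(k(p(0), pair(0, 0)), k(pair(e, pair(e, 0)), pair(pair(e, e), 0))), 0)), 0))  →  k(pair(e, pair(e, 0)), pair(pair(k(p(0), pair(0, 0)), k(pair(e, pair(e, 0)), pair(pair(e, e), 0))), 0))   [R6 at 2.1]
2. k(pair(e, pair(e, 0)), pair(pair(k(p(0), pair(0, 0)), k(pair(e, pair(e, 0)), pair(pair(e, e), 0))), 0))  →  k(pair(e, pair(e, 0)), pair(pair(0, k(pair(e, pair(e, 0)), pair(pair(e, e), 0))), 0))   [R6 at 2.1.1]
3. k(pair(e, pair(e, 0)), pair(pair(0, k(pair(e, pair(e, 0)), pair(pair(e, e), 0))), 0))  →  k(pair(e, pair(e, 0)), pair(pair(0, e), 0))   [R4 at 2.1.2]
4. k(pair(e, pair(e, 0)), pair(pair(0, e), 0))  →  e   [R4 at ε]

Reduce t₂ = k(e, pair(pair(e, k(pair(k(pair(e, 0), pair(pair(e, e), 0)), p(0)), pair(pair(e, e), 0))), k(k(p(e), p(pair(0, 0))), pair(p(0), k(pair(0, e), pair(pair(e, e), 0)))))):
1. k(e, pair(pair(e, k(pair(k(pair(e, 0), pair(pair(e, e), 0)), p(0)), pair(pair(e, e), 0))), k(k(p(e), p(pair(0, 0))), pair(p(0), k(pair(0, e), pair(pair(e, e), 0))))))  →  k(k(p(e), p(pair(0, 0))), pair(p(0), k(pair(0, e), pair(pair(e, e), 0))))   [R1 at ε]
2. k(k(p(e), p(pair(0, 0))), pair(p(0), k(pair(0, e), pair(pair(e, e), 0))))  →  k(p(0), pair(p(0), k(pair(0, e), pair(pair(e, e), 0))))   [R2 at 1]
3. k(p(0), pair(p(0), k(pair(0, e), pair(pair(e, e), 0))))  →  k(p(0), pair(p(0), 0))   [R4 at 2.2]
4. k(p(0), pair(p(0), 0))  →  p(0)   [R6 at ε]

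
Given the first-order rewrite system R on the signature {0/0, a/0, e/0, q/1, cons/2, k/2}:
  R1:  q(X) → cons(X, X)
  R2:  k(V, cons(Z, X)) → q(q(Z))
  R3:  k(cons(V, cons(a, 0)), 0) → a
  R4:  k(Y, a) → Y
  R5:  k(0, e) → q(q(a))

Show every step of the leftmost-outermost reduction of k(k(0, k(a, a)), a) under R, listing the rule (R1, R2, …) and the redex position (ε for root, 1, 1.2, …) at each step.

0

1. k(k(0, k(a, a)), a)  →  k(0, k(a, a))   [R4 at ε]
2. k(0, k(a, a))  →  k(0, a)   [R4 at 2]
3. k(0, a)  →  0   [R4 at ε]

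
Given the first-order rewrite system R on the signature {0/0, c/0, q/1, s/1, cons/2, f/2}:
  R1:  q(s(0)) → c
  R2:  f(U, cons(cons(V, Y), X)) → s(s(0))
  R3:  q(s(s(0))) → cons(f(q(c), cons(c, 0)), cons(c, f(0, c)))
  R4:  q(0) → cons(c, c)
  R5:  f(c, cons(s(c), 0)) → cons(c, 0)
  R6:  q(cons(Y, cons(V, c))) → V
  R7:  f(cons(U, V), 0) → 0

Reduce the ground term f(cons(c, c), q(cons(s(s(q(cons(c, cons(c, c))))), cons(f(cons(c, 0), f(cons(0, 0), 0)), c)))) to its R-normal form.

1. f(cons(c, c), q(cons(s(s(q(cons(c, cons(c, c))))), cons(f(cons(c, 0), f(cons(0, 0), 0)), c))))  →  f(cons(c, c), f(cons(c, 0), f(cons(0, 0), 0)))   [R6 at 2]
2. f(cons(c, c), f(cons(c, 0), f(cons(0, 0), 0)))  →  f(cons(c, c), f(cons(c, 0), 0))   [R7 at 2.2]
3. f(cons(c, c), f(cons(c, 0), 0))  →  f(cons(c, c), 0)   [R7 at 2]
4. f(cons(c, c), 0)  →  0   [R7 at ε]

0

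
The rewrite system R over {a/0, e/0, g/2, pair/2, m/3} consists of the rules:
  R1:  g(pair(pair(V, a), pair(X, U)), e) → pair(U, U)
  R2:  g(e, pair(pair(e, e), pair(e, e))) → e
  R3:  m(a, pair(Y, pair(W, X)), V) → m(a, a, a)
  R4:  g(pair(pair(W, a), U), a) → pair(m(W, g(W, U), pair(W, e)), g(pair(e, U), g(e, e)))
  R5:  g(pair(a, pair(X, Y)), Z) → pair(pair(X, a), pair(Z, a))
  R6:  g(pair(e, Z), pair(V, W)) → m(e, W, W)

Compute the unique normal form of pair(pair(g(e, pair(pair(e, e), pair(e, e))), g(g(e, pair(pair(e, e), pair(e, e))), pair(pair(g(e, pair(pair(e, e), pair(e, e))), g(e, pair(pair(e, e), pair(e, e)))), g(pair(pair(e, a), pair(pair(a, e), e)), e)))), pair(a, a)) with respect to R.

pair(pair(e, e), pair(a, a))

1. pair(pair(g(e, pair(pair(e, e), pair(e, e))), g(g(e, pair(pair(e, e), pair(e, e))), pair(pair(g(e, pair(pair(e, e), pair(e, e))), g(e, pair(pair(e, e), pair(e, e)))), g(pair(pair(e, a), pair(pair(a, e), e)), e)))), pair(a, a))  →  pair(pair(e, g(g(e, pair(pair(e, e), pair(e, e))), pair(pair(g(e, pair(pair(e, e), pair(e, e))), g(e, pair(pair(e, e), pair(e, e)))), g(pair(pair(e, a), pair(pair(a, e), e)), e)))), pair(a, a))   [R2 at 1.1]
2. pair(pair(e, g(g(e, pair(pair(e, e), pair(e, e))), pair(pair(g(e, pair(pair(e, e), pair(e, e))), g(e, pair(pair(e, e), pair(e, e)))), g(pair(pair(e, a), pair(pair(a, e), e)), e)))), pair(a, a))  →  pair(pair(e, g(e, pair(pair(g(e, pair(pair(e, e), pair(e, e))), g(e, pair(pair(e, e), pair(e, e)))), g(pair(pair(e, a), pair(pair(a, e), e)), e)))), pair(a, a))   [R2 at 1.2.1]
3. pair(pair(e, g(e, pair(pair(g(e, pair(pair(e, e), pair(e, e))), g(e, pair(pair(e, e), pair(e, e)))), g(pair(pair(e, a), pair(pair(a, e), e)), e)))), pair(a, a))  →  pair(pair(e, g(e, pair(pair(e, g(e, pair(pair(e, e), pair(e, e)))), g(pair(pair(e, a), pair(pair(a, e), e)), e)))), pair(a, a))   [R2 at 1.2.2.1.1]
4. pair(pair(e, g(e, pair(pair(e, g(e, pair(pair(e, e), pair(e, e)))), g(pair(pair(e, a), pair(pair(a, e), e)), e)))), pair(a, a))  →  pair(pair(e, g(e, pair(pair(e, e), g(pair(pair(e, a), pair(pair(a, e), e)), e)))), pair(a, a))   [R2 at 1.2.2.1.2]
5. pair(pair(e, g(e, pair(pair(e, e), g(pair(pair(e, a), pair(pair(a, e), e)), e)))), pair(a, a))  →  pair(pair(e, g(e, pair(pair(e, e), pair(e, e)))), pair(a, a))   [R1 at 1.2.2.2]
6. pair(pair(e, g(e, pair(pair(e, e), pair(e, e)))), pair(a, a))  →  pair(pair(e, e), pair(a, a))   [R2 at 1.2]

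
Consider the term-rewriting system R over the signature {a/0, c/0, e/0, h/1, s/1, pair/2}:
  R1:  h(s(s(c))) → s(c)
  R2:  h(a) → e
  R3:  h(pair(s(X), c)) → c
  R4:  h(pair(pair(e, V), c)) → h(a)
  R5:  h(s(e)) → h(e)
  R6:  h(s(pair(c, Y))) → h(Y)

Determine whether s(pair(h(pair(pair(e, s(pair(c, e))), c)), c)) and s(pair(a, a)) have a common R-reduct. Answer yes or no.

no — NF(t₁) = s(pair(e, c)), NF(t₂) = s(pair(a, a))

Reduce t₁ = s(pair(h(pair(pair(e, s(pair(c, e))), c)), c)):
1. s(pair(h(pair(pair(e, s(pair(c, e))), c)), c))  →  s(pair(h(a), c))   [R4 at 1.1]
2. s(pair(h(a), c))  →  s(pair(e, c))   [R2 at 1.1]

Reduce t₂ = s(pair(a, a)):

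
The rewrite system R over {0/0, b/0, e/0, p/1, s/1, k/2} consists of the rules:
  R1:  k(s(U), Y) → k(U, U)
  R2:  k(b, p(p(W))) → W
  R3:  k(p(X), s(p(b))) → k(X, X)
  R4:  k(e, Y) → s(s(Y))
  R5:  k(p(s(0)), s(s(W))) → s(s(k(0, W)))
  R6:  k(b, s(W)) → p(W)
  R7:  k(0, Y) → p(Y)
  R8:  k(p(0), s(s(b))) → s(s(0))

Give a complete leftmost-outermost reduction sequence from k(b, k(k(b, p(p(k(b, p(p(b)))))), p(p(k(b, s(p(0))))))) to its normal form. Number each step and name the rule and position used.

0

1. k(b, k(k(b, p(p(k(b, p(p(b)))))), p(p(k(b, s(p(0)))))))  →  k(b, k(k(b, p(p(b))), p(p(k(b, s(p(0)))))))   [R2 at 2.1]
2. k(b, k(k(b, p(p(b))), p(p(k(b, s(p(0)))))))  →  k(b, k(b, p(p(k(b, s(p(0)))))))   [R2 at 2.1]
3. k(b, k(b, p(p(k(b, s(p(0)))))))  →  k(b, k(b, s(p(0))))   [R2 at 2]
4. k(b, k(b, s(p(0))))  →  k(b, p(p(0)))   [R6 at 2]
5. k(b, p(p(0)))  →  0   [R2 at ε]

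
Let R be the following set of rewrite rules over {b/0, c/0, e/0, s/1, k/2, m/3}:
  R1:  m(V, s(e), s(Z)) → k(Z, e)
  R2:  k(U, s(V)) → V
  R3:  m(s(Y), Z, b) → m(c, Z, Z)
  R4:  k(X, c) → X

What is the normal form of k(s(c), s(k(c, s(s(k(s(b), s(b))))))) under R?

1. k(s(c), s(k(c, s(s(k(s(b), s(b)))))))  →  k(c, s(s(k(s(b), s(b)))))   [R2 at ε]
2. k(c, s(s(k(s(b), s(b)))))  →  s(k(s(b), s(b)))   [R2 at ε]
3. s(k(s(b), s(b)))  →  s(b)   [R2 at 1]

s(b)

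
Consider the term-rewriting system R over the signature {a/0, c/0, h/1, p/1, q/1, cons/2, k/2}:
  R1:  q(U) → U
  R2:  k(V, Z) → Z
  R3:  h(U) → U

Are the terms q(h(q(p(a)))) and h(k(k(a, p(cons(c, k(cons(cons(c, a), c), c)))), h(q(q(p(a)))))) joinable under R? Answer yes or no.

yes — NF(t₁) = p(a), NF(t₂) = p(a)

Reduce t₁ = q(h(q(p(a)))):
1. q(h(q(p(a))))  →  h(q(p(a)))   [R1 at ε]
2. h(q(p(a)))  →  q(p(a))   [R3 at ε]
3. q(p(a))  →  p(a)   [R1 at ε]

Reduce t₂ = h(k(k(a, p(cons(c, k(cons(cons(c, a), c), c)))), h(q(q(p(a)))))):
1. h(k(k(a, p(cons(c, k(cons(cons(c, a), c), c)))), h(q(q(p(a))))))  →  k(k(a, p(cons(c, k(cons(cons(c, a), c), c)))), h(q(q(p(a)))))   [R3 at ε]
2. k(k(a, p(cons(c, k(cons(cons(c, a), c), c)))), h(q(q(p(a)))))  →  h(q(q(p(a))))   [R2 at ε]
3. h(q(q(p(a))))  →  q(q(p(a)))   [R3 at ε]
4. q(q(p(a)))  →  q(p(a))   [R1 at ε]
5. q(p(a))  →  p(a)   [R1 at ε]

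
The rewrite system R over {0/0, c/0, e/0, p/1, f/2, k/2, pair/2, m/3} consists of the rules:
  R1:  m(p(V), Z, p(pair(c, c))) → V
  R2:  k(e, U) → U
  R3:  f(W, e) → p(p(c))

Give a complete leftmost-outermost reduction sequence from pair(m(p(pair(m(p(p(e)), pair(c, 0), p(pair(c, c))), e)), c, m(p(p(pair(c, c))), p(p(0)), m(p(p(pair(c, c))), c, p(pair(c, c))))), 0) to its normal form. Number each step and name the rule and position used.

pair(pair(p(e), e), 0)

1. pair(m(p(pair(m(p(p(e)), pair(c, 0), p(pair(c, c))), e)), c, m(p(p(pair(c, c))), p(p(0)), m(p(p(pair(c, c))), c, p(pair(c, c))))), 0)  →  pair(m(p(pair(p(e), e)), c, m(p(p(pair(c, c))), p(p(0)), m(p(p(pair(c, c))), c, p(pair(c, c))))), 0)   [R1 at 1.1.1.1]
2. pair(m(p(pair(p(e), e)), c, m(p(p(pair(c, c))), p(p(0)), m(p(p(pair(c, c))), c, p(pair(c, c))))), 0)  →  pair(m(p(pair(p(e), e)), c, m(p(p(pair(c, c))), p(p(0)), p(pair(c, c)))), 0)   [R1 at 1.3.3]
3. pair(m(p(pair(p(e), e)), c, m(p(p(pair(c, c))), p(p(0)), p(pair(c, c)))), 0)  →  pair(m(p(pair(p(e), e)), c, p(pair(c, c))), 0)   [R1 at 1.3]
4. pair(m(p(pair(p(e), e)), c, p(pair(c, c))), 0)  →  pair(pair(p(e), e), 0)   [R1 at 1]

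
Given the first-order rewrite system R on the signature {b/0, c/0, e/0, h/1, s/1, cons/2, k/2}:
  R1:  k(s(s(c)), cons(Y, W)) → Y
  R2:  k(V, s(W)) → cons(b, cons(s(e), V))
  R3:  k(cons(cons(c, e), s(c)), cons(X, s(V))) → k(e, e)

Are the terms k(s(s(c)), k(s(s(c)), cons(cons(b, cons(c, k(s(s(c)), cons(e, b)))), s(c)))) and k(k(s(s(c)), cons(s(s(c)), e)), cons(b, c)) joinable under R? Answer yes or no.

Reduce t₁ = k(s(s(c)), k(s(s(c)), cons(cons(b, cons(c, k(s(s(c)), cons(e, b)))), s(c)))):
1. k(s(s(c)), k(s(s(c)), cons(cons(b, cons(c, k(s(s(c)), cons(e, b)))), s(c))))  →  k(s(s(c)), cons(b, cons(c, k(s(s(c)), cons(e, b)))))   [R1 at 2]
2. k(s(s(c)), cons(b, cons(c, k(s(s(c)), cons(e, b)))))  →  b   [R1 at ε]

Reduce t₂ = k(k(s(s(c)), cons(s(s(c)), e)), cons(b, c)):
1. k(k(s(s(c)), cons(s(s(c)), e)), cons(b, c))  →  k(s(s(c)), cons(b, c))   [R1 at 1]
2. k(s(s(c)), cons(b, c))  →  b   [R1 at ε]

yes — NF(t₁) = b, NF(t₂) = b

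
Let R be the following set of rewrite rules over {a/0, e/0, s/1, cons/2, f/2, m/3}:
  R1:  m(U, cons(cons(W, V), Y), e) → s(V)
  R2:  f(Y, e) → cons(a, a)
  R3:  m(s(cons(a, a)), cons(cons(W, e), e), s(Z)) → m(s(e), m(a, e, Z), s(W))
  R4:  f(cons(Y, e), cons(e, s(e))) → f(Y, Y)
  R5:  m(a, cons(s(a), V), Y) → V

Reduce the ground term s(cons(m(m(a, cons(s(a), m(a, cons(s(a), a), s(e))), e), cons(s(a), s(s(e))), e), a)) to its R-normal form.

s(cons(s(s(e)), a))

1. s(cons(m(m(a, cons(s(a), m(a, cons(s(a), a), s(e))), e), cons(s(a), s(s(e))), e), a))  →  s(cons(m(m(a, cons(s(a), a), s(e)), cons(s(a), s(s(e))), e), a))   [R5 at 1.1.1]
2. s(cons(m(m(a, cons(s(a), a), s(e)), cons(s(a), s(s(e))), e), a))  →  s(cons(m(a, cons(s(a), s(s(e))), e), a))   [R5 at 1.1.1]
3. s(cons(m(a, cons(s(a), s(s(e))), e), a))  →  s(cons(s(s(e)), a))   [R5 at 1.1]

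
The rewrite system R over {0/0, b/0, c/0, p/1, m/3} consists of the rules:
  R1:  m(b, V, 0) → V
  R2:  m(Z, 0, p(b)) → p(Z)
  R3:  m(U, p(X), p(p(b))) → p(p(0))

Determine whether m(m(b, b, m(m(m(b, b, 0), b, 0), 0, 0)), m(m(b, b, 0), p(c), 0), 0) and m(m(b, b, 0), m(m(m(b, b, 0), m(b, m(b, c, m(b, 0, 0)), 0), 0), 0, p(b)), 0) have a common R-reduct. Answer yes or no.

yes — NF(t₁) = p(c), NF(t₂) = p(c)

Reduce t₁ = m(m(b, b, m(m(m(b, b, 0), b, 0), 0, 0)), m(m(b, b, 0), p(c), 0), 0):
1. m(m(b, b, m(m(m(b, b, 0), b, 0), 0, 0)), m(m(b, b, 0), p(c), 0), 0)  →  m(m(b, b, m(m(b, b, 0), 0, 0)), m(m(b, b, 0), p(c), 0), 0)   [R1 at 1.3.1.1]
2. m(m(b, b, m(m(b, b, 0), 0, 0)), m(m(b, b, 0), p(c), 0), 0)  →  m(m(b, b, m(b, 0, 0)), m(m(b, b, 0), p(c), 0), 0)   [R1 at 1.3.1]
3. m(m(b, b, m(b, 0, 0)), m(m(b, b, 0), p(c), 0), 0)  →  m(m(b, b, 0), m(m(b, b, 0), p(c), 0), 0)   [R1 at 1.3]
4. m(m(b, b, 0), m(m(b, b, 0), p(c), 0), 0)  →  m(b, m(m(b, b, 0), p(c), 0), 0)   [R1 at 1]
5. m(b, m(m(b, b, 0), p(c), 0), 0)  →  m(m(b, b, 0), p(c), 0)   [R1 at ε]
6. m(m(b, b, 0), p(c), 0)  →  m(b, p(c), 0)   [R1 at 1]
7. m(b, p(c), 0)  →  p(c)   [R1 at ε]

Reduce t₂ = m(m(b, b, 0), m(m(m(b, b, 0), m(b, m(b, c, m(b, 0, 0)), 0), 0), 0, p(b)), 0):
1. m(m(b, b, 0), m(m(m(b, b, 0), m(b, m(b, c, m(b, 0, 0)), 0), 0), 0, p(b)), 0)  →  m(b, m(m(m(b, b, 0), m(b, m(b, c, m(b, 0, 0)), 0), 0), 0, p(b)), 0)   [R1 at 1]
2. m(b, m(m(m(b, b, 0), m(b, m(b, c, m(b, 0, 0)), 0), 0), 0, p(b)), 0)  →  m(m(m(b, b, 0), m(b, m(b, c, m(b, 0, 0)), 0), 0), 0, p(b))   [R1 at ε]
3. m(m(m(b, b, 0), m(b, m(b, c, m(b, 0, 0)), 0), 0), 0, p(b))  →  p(m(m(b, b, 0), m(b, m(b, c, m(b, 0, 0)), 0), 0))   [R2 at ε]
4. p(m(m(b, b, 0), m(b, m(b, c, m(b, 0, 0)), 0), 0))  →  p(m(b, m(b, m(b, c, m(b, 0, 0)), 0), 0))   [R1 at 1.1]
5. p(m(b, m(b, m(b, c, m(b, 0, 0)), 0), 0))  →  p(m(b, m(b, c, m(b, 0, 0)), 0))   [R1 at 1]
6. p(m(b, m(b, c, m(b, 0, 0)), 0))  →  p(m(b, c, m(b, 0, 0)))   [R1 at 1]
7. p(m(b, c, m(b, 0, 0)))  →  p(m(b, c, 0))   [R1 at 1.3]
8. p(m(b, c, 0))  →  p(c)   [R1 at 1]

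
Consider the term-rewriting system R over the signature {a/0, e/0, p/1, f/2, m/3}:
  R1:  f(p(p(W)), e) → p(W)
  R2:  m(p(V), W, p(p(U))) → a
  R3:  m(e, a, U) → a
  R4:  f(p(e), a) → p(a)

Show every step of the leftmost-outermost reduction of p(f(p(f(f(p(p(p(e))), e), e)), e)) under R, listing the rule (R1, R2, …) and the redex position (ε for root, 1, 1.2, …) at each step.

1. p(f(p(f(f(p(p(p(e))), e), e)), e))  →  p(f(p(f(p(p(e)), e)), e))   [R1 at 1.1.1.1]
2. p(f(p(f(p(p(e)), e)), e))  →  p(f(p(p(e)), e))   [R1 at 1.1.1]
3. p(f(p(p(e)), e))  →  p(p(e))   [R1 at 1]

p(p(e))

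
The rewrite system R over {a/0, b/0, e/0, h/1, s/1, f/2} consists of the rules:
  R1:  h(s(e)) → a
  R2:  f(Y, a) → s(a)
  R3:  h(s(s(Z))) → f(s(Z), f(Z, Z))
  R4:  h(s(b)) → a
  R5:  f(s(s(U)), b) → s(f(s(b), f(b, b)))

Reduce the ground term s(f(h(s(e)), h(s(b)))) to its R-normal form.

1. s(f(h(s(e)), h(s(b))))  →  s(f(a, h(s(b))))   [R1 at 1.1]
2. s(f(a, h(s(b))))  →  s(f(a, a))   [R4 at 1.2]
3. s(f(a, a))  →  s(s(a))   [R2 at 1]

s(s(a))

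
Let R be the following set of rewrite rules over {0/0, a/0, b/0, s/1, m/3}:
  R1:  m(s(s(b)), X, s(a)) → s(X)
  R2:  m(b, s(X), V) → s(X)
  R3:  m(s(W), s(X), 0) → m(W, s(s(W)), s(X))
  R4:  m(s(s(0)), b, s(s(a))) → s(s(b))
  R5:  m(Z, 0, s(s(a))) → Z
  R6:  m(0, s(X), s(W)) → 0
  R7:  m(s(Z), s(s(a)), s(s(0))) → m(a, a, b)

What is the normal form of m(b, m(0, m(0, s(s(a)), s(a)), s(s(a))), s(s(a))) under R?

1. m(b, m(0, m(0, s(s(a)), s(a)), s(s(a))), s(s(a)))  →  m(b, m(0, 0, s(s(a))), s(s(a)))   [R6 at 2.2]
2. m(b, m(0, 0, s(s(a))), s(s(a)))  →  m(b, 0, s(s(a)))   [R5 at 2]
3. m(b, 0, s(s(a)))  →  b   [R5 at ε]

b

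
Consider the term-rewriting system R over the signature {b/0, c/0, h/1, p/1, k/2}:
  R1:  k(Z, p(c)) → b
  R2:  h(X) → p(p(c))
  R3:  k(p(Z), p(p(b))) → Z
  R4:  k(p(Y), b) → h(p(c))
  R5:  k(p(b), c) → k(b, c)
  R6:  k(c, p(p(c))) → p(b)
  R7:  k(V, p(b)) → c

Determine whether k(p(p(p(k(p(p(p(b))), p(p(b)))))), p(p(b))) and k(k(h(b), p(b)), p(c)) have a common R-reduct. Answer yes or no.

Reduce t₁ = k(p(p(p(k(p(p(p(b))), p(p(b)))))), p(p(b))):
1. k(p(p(p(k(p(p(p(b))), p(p(b)))))), p(p(b)))  →  p(p(k(p(p(p(b))), p(p(b)))))   [R3 at ε]
2. p(p(k(p(p(p(b))), p(p(b)))))  →  p(p(p(p(b))))   [R3 at 1.1]

Reduce t₂ = k(k(h(b), p(b)), p(c)):
1. k(k(h(b), p(b)), p(c))  →  b   [R1 at ε]

no — NF(t₁) = p(p(p(p(b)))), NF(t₂) = b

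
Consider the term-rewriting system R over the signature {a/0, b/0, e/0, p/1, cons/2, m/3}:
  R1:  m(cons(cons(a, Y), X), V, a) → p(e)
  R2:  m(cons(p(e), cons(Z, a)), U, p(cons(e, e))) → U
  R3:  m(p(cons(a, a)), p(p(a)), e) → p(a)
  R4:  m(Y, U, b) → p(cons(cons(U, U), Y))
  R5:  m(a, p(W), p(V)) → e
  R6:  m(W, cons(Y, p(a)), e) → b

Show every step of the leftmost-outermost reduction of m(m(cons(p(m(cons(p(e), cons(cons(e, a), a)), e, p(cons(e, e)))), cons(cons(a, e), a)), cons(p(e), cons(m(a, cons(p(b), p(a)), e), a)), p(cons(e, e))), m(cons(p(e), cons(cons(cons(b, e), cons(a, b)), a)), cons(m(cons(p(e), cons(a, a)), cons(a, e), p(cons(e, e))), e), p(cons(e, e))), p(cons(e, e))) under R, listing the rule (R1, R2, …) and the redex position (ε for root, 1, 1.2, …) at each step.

cons(cons(a, e), e)

1. m(m(cons(p(m(cons(p(e), cons(cons(e, a), a)), e, p(cons(e, e)))), cons(cons(a, e), a)), cons(p(e), cons(m(a, cons(p(b), p(a)), e), a)), p(cons(e, e))), m(cons(p(e), cons(cons(cons(b, e), cons(a, b)), a)), cons(m(cons(p(e), cons(a, a)), cons(a, e), p(cons(e, e))), e), p(cons(e, e))), p(cons(e, e)))  →  m(m(cons(p(e), cons(cons(a, e), a)), cons(p(e), cons(m(a, cons(p(b), p(a)), e), a)), p(cons(e, e))), m(cons(p(e), cons(cons(cons(b, e), cons(a, b)), a)), cons(m(cons(p(e), cons(a, a)), cons(a, e), p(cons(e, e))), e), p(cons(e, e))), p(cons(e, e)))   [R2 at 1.1.1.1]
2. m(m(cons(p(e), cons(cons(a, e), a)), cons(p(e), cons(m(a, cons(p(b), p(a)), e), a)), p(cons(e, e))), m(cons(p(e), cons(cons(cons(b, e), cons(a, b)), a)), cons(m(cons(p(e), cons(a, a)), cons(a, e), p(cons(e, e))), e), p(cons(e, e))), p(cons(e, e)))  →  m(cons(p(e), cons(m(a, cons(p(b), p(a)), e), a)), m(cons(p(e), cons(cons(cons(b, e), cons(a, b)), a)), cons(m(cons(p(e), cons(a, a)), cons(a, e), p(cons(e, e))), e), p(cons(e, e))), p(cons(e, e)))   [R2 at 1]
3. m(cons(p(e), cons(m(a, cons(p(b), p(a)), e), a)), m(cons(p(e), cons(cons(cons(b, e), cons(a, b)), a)), cons(m(cons(p(e), cons(a, a)), cons(a, e), p(cons(e, e))), e), p(cons(e, e))), p(cons(e, e)))  →  m(cons(p(e), cons(cons(cons(b, e), cons(a, b)), a)), cons(m(cons(p(e), cons(a, a)), cons(a, e), p(cons(e, e))), e), p(cons(e, e)))   [R2 at ε]
4. m(cons(p(e), cons(cons(cons(b, e), cons(a, b)), a)), cons(m(cons(p(e), cons(a, a)), cons(a, e), p(cons(e, e))), e), p(cons(e, e)))  →  cons(m(cons(p(e), cons(a, a)), cons(a, e), p(cons(e, e))), e)   [R2 at ε]
5. cons(m(cons(p(e), cons(a, a)), cons(a, e), p(cons(e, e))), e)  →  cons(cons(a, e), e)   [R2 at 1]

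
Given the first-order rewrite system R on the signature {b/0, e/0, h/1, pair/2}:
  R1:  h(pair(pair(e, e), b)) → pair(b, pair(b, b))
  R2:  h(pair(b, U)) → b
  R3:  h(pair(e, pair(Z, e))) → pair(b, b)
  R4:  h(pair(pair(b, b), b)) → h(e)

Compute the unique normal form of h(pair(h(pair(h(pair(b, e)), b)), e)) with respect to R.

1. h(pair(h(pair(h(pair(b, e)), b)), e))  →  h(pair(h(pair(b, b)), e))   [R2 at 1.1.1.1]
2. h(pair(h(pair(b, b)), e))  →  h(pair(b, e))   [R2 at 1.1]
3. h(pair(b, e))  →  b   [R2 at ε]

b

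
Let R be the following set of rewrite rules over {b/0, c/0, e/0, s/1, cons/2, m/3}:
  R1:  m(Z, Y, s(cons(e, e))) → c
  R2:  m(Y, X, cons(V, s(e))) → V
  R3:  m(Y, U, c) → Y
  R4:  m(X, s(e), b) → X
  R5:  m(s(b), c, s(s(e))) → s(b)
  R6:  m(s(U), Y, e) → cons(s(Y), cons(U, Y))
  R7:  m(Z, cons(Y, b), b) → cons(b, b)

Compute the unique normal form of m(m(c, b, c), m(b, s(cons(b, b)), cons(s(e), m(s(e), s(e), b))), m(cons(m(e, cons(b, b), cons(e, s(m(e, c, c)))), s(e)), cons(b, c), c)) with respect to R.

1. m(m(c, b, c), m(b, s(cons(b, b)), cons(s(e), m(s(e), s(e), b))), m(cons(m(e, cons(b, b), cons(e, s(m(e, c, c)))), s(e)), cons(b, c), c))  →  m(c, m(b, s(cons(b, b)), cons(s(e), m(s(e), s(e), b))), m(cons(m(e, cons(b, b), cons(e, s(m(e, c, c)))), s(e)), cons(b, c), c))   [R3 at 1]
2. m(c, m(b, s(cons(b, b)), cons(s(e), m(s(e), s(e), b))), m(cons(m(e, cons(b, b), cons(e, s(m(e, c, c)))), s(e)), cons(b, c), c))  →  m(c, m(b, s(cons(b, b)), cons(s(e), s(e))), m(cons(m(e, cons(b, b), cons(e, s(m(e, c, c)))), s(e)), cons(b, c), c))   [R4 at 2.3.2]
3. m(c, m(b, s(cons(b, b)), cons(s(e), s(e))), m(cons(m(e, cons(b, b), cons(e, s(m(e, c, c)))), s(e)), cons(b, c), c))  →  m(c, s(e), m(cons(m(e, cons(b, b), cons(e, s(m(e, c, c)))), s(e)), cons(b, c), c))   [R2 at 2]
4. m(c, s(e), m(cons(m(e, cons(b, b), cons(e, s(m(e, c, c)))), s(e)), cons(b, c), c))  →  m(c, s(e), cons(m(e, cons(b, b), cons(e, s(m(e, c, c)))), s(e)))   [R3 at 3]
5. m(c, s(e), cons(m(e, cons(b, b), cons(e, s(m(e, c, c)))), s(e)))  →  m(e, cons(b, b), cons(e, s(m(e, c, c))))   [R2 at ε]
6. m(e, cons(b, b), cons(e, s(m(e, c, c))))  →  m(e, cons(b, b), cons(e, s(e)))   [R3 at 3.2.1]
7. m(e, cons(b, b), cons(e, s(e)))  →  e   [R2 at ε]

e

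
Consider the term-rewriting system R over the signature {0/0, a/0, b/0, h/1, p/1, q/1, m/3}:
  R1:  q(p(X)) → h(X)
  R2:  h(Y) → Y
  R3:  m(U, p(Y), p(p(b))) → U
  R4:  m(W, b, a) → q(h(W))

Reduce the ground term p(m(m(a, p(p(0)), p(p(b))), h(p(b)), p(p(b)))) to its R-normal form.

p(a)

1. p(m(m(a, p(p(0)), p(p(b))), h(p(b)), p(p(b))))  →  p(m(a, h(p(b)), p(p(b))))   [R3 at 1.1]
2. p(m(a, h(p(b)), p(p(b))))  →  p(m(a, p(b), p(p(b))))   [R2 at 1.2]
3. p(m(a, p(b), p(p(b))))  →  p(a)   [R3 at 1]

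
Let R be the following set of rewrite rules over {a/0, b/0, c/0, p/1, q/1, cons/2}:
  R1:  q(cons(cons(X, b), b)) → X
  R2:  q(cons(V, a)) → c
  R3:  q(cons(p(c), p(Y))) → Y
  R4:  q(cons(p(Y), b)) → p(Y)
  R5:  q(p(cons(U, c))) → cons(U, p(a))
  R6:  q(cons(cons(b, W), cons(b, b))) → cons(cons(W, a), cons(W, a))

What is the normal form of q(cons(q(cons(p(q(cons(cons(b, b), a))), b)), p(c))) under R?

1. q(cons(q(cons(p(q(cons(cons(b, b), a))), b)), p(c)))  →  q(cons(p(q(cons(cons(b, b), a))), p(c)))   [R4 at 1.1]
2. q(cons(p(q(cons(cons(b, b), a))), p(c)))  →  q(cons(p(c), p(c)))   [R2 at 1.1.1]
3. q(cons(p(c), p(c)))  →  c   [R3 at ε]

c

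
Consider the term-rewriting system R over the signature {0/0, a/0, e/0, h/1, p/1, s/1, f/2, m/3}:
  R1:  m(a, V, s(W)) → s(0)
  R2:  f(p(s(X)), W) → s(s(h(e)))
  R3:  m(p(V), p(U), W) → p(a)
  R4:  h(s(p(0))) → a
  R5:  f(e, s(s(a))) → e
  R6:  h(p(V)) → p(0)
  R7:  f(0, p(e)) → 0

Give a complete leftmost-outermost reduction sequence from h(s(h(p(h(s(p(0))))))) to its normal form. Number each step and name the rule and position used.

1. h(s(h(p(h(s(p(0)))))))  →  h(s(p(0)))   [R6 at 1.1]
2. h(s(p(0)))  →  a   [R4 at ε]

a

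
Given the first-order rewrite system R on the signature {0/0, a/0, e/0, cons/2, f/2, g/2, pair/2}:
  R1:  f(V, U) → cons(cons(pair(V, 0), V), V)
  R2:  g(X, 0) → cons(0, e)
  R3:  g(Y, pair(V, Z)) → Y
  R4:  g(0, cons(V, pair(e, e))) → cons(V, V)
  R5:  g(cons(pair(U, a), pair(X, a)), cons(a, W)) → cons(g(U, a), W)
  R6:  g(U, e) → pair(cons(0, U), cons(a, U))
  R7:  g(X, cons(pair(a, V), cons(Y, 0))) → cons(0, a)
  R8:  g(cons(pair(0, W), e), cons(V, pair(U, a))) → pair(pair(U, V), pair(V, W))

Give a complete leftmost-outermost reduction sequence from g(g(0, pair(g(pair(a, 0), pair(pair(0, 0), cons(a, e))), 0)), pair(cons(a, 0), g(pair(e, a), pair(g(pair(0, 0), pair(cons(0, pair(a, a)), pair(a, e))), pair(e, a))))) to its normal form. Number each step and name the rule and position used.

0

1. g(g(0, pair(g(pair(a, 0), pair(pair(0, 0), cons(a, e))), 0)), pair(cons(a, 0), g(pair(e, a), pair(g(pair(0, 0), pair(cons(0, pair(a, a)), pair(a, e))), pair(e, a)))))  →  g(0, pair(g(pair(a, 0), pair(pair(0, 0), cons(a, e))), 0))   [R3 at ε]
2. g(0, pair(g(pair(a, 0), pair(pair(0, 0), cons(a, e))), 0))  →  0   [R3 at ε]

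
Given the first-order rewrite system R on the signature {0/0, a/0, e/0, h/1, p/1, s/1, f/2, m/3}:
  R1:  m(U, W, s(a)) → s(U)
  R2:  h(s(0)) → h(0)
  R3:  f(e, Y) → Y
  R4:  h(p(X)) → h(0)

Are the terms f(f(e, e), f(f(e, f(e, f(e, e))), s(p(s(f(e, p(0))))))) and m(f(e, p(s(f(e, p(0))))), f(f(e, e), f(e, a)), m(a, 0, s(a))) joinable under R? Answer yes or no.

Reduce t₁ = f(f(e, e), f(f(e, f(e, f(e, e))), s(p(s(f(e, p(0))))))):
1. f(f(e, e), f(f(e, f(e, f(e, e))), s(p(s(f(e, p(0)))))))  →  f(e, f(f(e, f(e, f(e, e))), s(p(s(f(e, p(0)))))))   [R3 at 1]
2. f(e, f(f(e, f(e, f(e, e))), s(p(s(f(e, p(0)))))))  →  f(f(e, f(e, f(e, e))), s(p(s(f(e, p(0))))))   [R3 at ε]
3. f(f(e, f(e, f(e, e))), s(p(s(f(e, p(0))))))  →  f(f(e, f(e, e)), s(p(s(f(e, p(0))))))   [R3 at 1]
4. f(f(e, f(e, e)), s(p(s(f(e, p(0))))))  →  f(f(e, e), s(p(s(f(e, p(0))))))   [R3 at 1]
5. f(f(e, e), s(p(s(f(e, p(0))))))  →  f(e, s(p(s(f(e, p(0))))))   [R3 at 1]
6. f(e, s(p(s(f(e, p(0))))))  →  s(p(s(f(e, p(0)))))   [R3 at ε]
7. s(p(s(f(e, p(0)))))  →  s(p(s(p(0))))   [R3 at 1.1.1]

Reduce t₂ = m(f(e, p(s(f(e, p(0))))), f(f(e, e), f(e, a)), m(a, 0, s(a))):
1. m(f(e, p(s(f(e, p(0))))), f(f(e, e), f(e, a)), m(a, 0, s(a)))  →  m(p(s(f(e, p(0)))), f(f(e, e), f(e, a)), m(a, 0, s(a)))   [R3 at 1]
2. m(p(s(f(e, p(0)))), f(f(e, e), f(e, a)), m(a, 0, s(a)))  →  m(p(s(p(0))), f(f(e, e), f(e, a)), m(a, 0, s(a)))   [R3 at 1.1.1]
3. m(p(s(p(0))), f(f(e, e), f(e, a)), m(a, 0, s(a)))  →  m(p(s(p(0))), f(e, f(e, a)), m(a, 0, s(a)))   [R3 at 2.1]
4. m(p(s(p(0))), f(e, f(e, a)), m(a, 0, s(a)))  →  m(p(s(p(0))), f(e, a), m(a, 0, s(a)))   [R3 at 2]
5. m(p(s(p(0))), f(e, a), m(a, 0, s(a)))  →  m(p(s(p(0))), a, m(a, 0, s(a)))   [R3 at 2]
6. m(p(s(p(0))), a, m(a, 0, s(a)))  →  m(p(s(p(0))), a, s(a))   [R1 at 3]
7. m(p(s(p(0))), a, s(a))  →  s(p(s(p(0))))   [R1 at ε]

yes — NF(t₁) = s(p(s(p(0)))), NF(t₂) = s(p(s(p(0))))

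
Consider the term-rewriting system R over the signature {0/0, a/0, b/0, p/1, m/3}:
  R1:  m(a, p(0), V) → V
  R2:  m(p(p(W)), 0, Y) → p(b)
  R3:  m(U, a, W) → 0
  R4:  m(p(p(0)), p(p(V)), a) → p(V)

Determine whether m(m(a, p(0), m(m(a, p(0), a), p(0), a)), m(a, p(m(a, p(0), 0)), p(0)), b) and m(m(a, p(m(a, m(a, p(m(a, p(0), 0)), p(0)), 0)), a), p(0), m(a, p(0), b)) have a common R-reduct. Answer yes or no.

yes — NF(t₁) = b, NF(t₂) = b

Reduce t₁ = m(m(a, p(0), m(m(a, p(0), a), p(0), a)), m(a, p(m(a, p(0), 0)), p(0)), b):
1. m(m(a, p(0), m(m(a, p(0), a), p(0), a)), m(a, p(m(a, p(0), 0)), p(0)), b)  →  m(m(m(a, p(0), a), p(0), a), m(a, p(m(a, p(0), 0)), p(0)), b)   [R1 at 1]
2. m(m(m(a, p(0), a), p(0), a), m(a, p(m(a, p(0), 0)), p(0)), b)  →  m(m(a, p(0), a), m(a, p(m(a, p(0), 0)), p(0)), b)   [R1 at 1.1]
3. m(m(a, p(0), a), m(a, p(m(a, p(0), 0)), p(0)), b)  →  m(a, m(a, p(m(a, p(0), 0)), p(0)), b)   [R1 at 1]
4. m(a, m(a, p(m(a, p(0), 0)), p(0)), b)  →  m(a, m(a, p(0), p(0)), b)   [R1 at 2.2.1]
5. m(a, m(a, p(0), p(0)), b)  →  m(a, p(0), b)   [R1 at 2]
6. m(a, p(0), b)  →  b   [R1 at ε]

Reduce t₂ = m(m(a, p(m(a, m(a, p(m(a, p(0), 0)), p(0)), 0)), a), p(0), m(a, p(0), b)):
1. m(m(a, p(m(a, m(a, p(m(a, p(0), 0)), p(0)), 0)), a), p(0), m(a, p(0), b))  →  m(m(a, p(m(a, m(a, p(0), p(0)), 0)), a), p(0), m(a, p(0), b))   [R1 at 1.2.1.2.2.1]
2. m(m(a, p(m(a, m(a, p(0), p(0)), 0)), a), p(0), m(a, p(0), b))  →  m(m(a, p(m(a, p(0), 0)), a), p(0), m(a, p(0), b))   [R1 at 1.2.1.2]
3. m(m(a, p(m(a, p(0), 0)), a), p(0), m(a, p(0), b))  →  m(m(a, p(0), a), p(0), m(a, p(0), b))   [R1 at 1.2.1]
4. m(m(a, p(0), a), p(0), m(a, p(0), b))  →  m(a, p(0), m(a, p(0), b))   [R1 at 1]
5. m(a, p(0), m(a, p(0), b))  →  m(a, p(0), b)   [R1 at ε]
6. m(a, p(0), b)  →  b   [R1 at ε]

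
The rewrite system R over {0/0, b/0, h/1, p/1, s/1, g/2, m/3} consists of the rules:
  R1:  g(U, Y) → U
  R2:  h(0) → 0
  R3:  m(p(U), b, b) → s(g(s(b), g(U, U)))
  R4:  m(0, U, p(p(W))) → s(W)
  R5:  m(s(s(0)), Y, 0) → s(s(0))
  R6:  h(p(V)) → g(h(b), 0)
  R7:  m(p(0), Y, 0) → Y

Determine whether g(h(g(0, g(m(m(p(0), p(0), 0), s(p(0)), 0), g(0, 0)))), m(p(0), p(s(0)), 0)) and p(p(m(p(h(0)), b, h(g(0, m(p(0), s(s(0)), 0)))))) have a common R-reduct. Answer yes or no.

Reduce t₁ = g(h(g(0, g(m(m(p(0), p(0), 0), s(p(0)), 0), g(0, 0)))), m(p(0), p(s(0)), 0)):
1. g(h(g(0, g(m(m(p(0), p(0), 0), s(p(0)), 0), g(0, 0)))), m(p(0), p(s(0)), 0))  →  h(g(0, g(m(m(p(0), p(0), 0), s(p(0)), 0), g(0, 0))))   [R1 at ε]
2. h(g(0, g(m(m(p(0), p(0), 0), s(p(0)), 0), g(0, 0))))  →  h(0)   [R1 at 1]
3. h(0)  →  0   [R2 at ε]

Reduce t₂ = p(p(m(p(h(0)), b, h(g(0, m(p(0), s(s(0)), 0)))))):
1. p(p(m(p(h(0)), b, h(g(0, m(p(0), s(s(0)), 0))))))  →  p(p(m(p(0), b, h(g(0, m(p(0), s(s(0)), 0))))))   [R2 at 1.1.1.1]
2. p(p(m(p(0), b, h(g(0, m(p(0), s(s(0)), 0))))))  →  p(p(m(p(0), b, h(0))))   [R1 at 1.1.3.1]
3. p(p(m(p(0), b, h(0))))  →  p(p(m(p(0), b, 0)))   [R2 at 1.1.3]
4. p(p(m(p(0), b, 0)))  →  p(p(b))   [R7 at 1.1]

no — NF(t₁) = 0, NF(t₂) = p(p(b))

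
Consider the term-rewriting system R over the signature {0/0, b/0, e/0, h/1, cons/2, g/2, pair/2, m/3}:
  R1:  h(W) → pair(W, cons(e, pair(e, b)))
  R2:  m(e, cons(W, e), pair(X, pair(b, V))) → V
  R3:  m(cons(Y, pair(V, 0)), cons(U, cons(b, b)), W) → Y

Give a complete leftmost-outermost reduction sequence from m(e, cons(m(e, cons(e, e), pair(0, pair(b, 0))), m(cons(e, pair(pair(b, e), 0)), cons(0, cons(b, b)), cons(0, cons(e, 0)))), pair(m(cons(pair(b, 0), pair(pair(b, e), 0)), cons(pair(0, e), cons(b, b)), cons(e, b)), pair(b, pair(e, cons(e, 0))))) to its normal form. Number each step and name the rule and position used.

1. m(e, cons(m(e, cons(e, e), pair(0, pair(b, 0))), m(cons(e, pair(pair(b, e), 0)), cons(0, cons(b, b)), cons(0, cons(e, 0)))), pair(m(cons(pair(b, 0), pair(pair(b, e), 0)), cons(pair(0, e), cons(b, b)), cons(e, b)), pair(b, pair(e, cons(e, 0)))))  →  m(e, cons(0, m(cons(e, pair(pair(b, e), 0)), cons(0, cons(b, b)), cons(0, cons(e, 0)))), pair(m(cons(pair(b, 0), pair(pair(b, e), 0)), cons(pair(0, e), cons(b, b)), cons(e, b)), pair(b, pair(e, cons(e, 0)))))   [R2 at 2.1]
2. m(e, cons(0, m(cons(e, pair(pair(b, e), 0)), cons(0, cons(b, b)), cons(0, cons(e, 0)))), pair(m(cons(pair(b, 0), pair(pair(b, e), 0)), cons(pair(0, e), cons(b, b)), cons(e, b)), pair(b, pair(e, cons(e, 0)))))  →  m(e, cons(0, e), pair(m(cons(pair(b, 0), pair(pair(b, e), 0)), cons(pair(0, e), cons(b, b)), cons(e, b)), pair(b, pair(e, cons(e, 0)))))   [R3 at 2.2]
3. m(e, cons(0, e), pair(m(cons(pair(b, 0), pair(pair(b, e), 0)), cons(pair(0, e), cons(b, b)), cons(e, b)), pair(b, pair(e, cons(e, 0)))))  →  pair(e, cons(e, 0))   [R2 at ε]

pair(e, cons(e, 0))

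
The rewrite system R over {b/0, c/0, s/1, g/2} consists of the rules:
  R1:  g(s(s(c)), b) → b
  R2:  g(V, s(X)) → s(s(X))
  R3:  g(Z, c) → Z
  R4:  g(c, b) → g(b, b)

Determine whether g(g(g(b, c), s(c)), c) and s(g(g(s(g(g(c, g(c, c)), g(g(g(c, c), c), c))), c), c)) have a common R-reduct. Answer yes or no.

Reduce t₁ = g(g(g(b, c), s(c)), c):
1. g(g(g(b, c), s(c)), c)  →  g(g(b, c), s(c))   [R3 at ε]
2. g(g(b, c), s(c))  →  s(s(c))   [R2 at ε]

Reduce t₂ = s(g(g(s(g(g(c, g(c, c)), g(g(g(c, c), c), c))), c), c)):
1. s(g(g(s(g(g(c, g(c, c)), g(g(g(c, c), c), c))), c), c))  →  s(g(s(g(g(c, g(c, c)), g(g(g(c, c), c), c))), c))   [R3 at 1]
2. s(g(s(g(g(c, g(c, c)), g(g(g(c, c), c), c))), c))  →  s(s(g(g(c, g(c, c)), g(g(g(c, c), c), c))))   [R3 at 1]
3. s(s(g(g(c, g(c, c)), g(g(g(c, c), c), c))))  →  s(s(g(g(c, c), g(g(g(c, c), c), c))))   [R3 at 1.1.1.2]
4. s(s(g(g(c, c), g(g(g(c, c), c), c))))  →  s(s(g(c, g(g(g(c, c), c), c))))   [R3 at 1.1.1]
5. s(s(g(c, g(g(g(c, c), c), c))))  →  s(s(g(c, g(g(c, c), c))))   [R3 at 1.1.2]
6. s(s(g(c, g(g(c, c), c))))  →  s(s(g(c, g(c, c))))   [R3 at 1.1.2]
7. s(s(g(c, g(c, c))))  →  s(s(g(c, c)))   [R3 at 1.1.2]
8. s(s(g(c, c)))  →  s(s(c))   [R3 at 1.1]

yes — NF(t₁) = s(s(c)), NF(t₂) = s(s(c))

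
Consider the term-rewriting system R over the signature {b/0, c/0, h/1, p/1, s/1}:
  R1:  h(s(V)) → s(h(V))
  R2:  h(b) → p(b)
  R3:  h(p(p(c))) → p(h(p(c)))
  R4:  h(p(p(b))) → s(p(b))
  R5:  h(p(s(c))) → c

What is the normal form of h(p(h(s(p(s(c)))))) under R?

c

1. h(p(h(s(p(s(c))))))  →  h(p(s(h(p(s(c))))))   [R1 at 1.1]
2. h(p(s(h(p(s(c))))))  →  h(p(s(c)))   [R5 at 1.1.1]
3. h(p(s(c)))  →  c   [R5 at ε]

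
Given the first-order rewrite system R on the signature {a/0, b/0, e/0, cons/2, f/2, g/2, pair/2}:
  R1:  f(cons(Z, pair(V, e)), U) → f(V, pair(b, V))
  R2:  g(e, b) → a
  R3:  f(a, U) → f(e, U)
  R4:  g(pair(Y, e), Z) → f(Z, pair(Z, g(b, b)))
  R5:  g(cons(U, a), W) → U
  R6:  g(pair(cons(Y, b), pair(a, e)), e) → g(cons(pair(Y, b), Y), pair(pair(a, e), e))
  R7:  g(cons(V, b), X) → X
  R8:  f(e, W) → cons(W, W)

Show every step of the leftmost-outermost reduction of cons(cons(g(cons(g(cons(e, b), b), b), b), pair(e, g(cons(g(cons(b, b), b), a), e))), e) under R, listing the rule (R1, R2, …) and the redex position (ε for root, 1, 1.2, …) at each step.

1. cons(cons(g(cons(g(cons(e, b), b), b), b), pair(e, g(cons(g(cons(b, b), b), a), e))), e)  →  cons(cons(b, pair(e, g(cons(g(cons(b, b), b), a), e))), e)   [R7 at 1.1]
2. cons(cons(b, pair(e, g(cons(g(cons(b, b), b), a), e))), e)  →  cons(cons(b, pair(e, g(cons(b, b), b))), e)   [R5 at 1.2.2]
3. cons(cons(b, pair(e, g(cons(b, b), b))), e)  →  cons(cons(b, pair(e, b)), e)   [R7 at 1.2.2]

cons(cons(b, pair(e, b)), e)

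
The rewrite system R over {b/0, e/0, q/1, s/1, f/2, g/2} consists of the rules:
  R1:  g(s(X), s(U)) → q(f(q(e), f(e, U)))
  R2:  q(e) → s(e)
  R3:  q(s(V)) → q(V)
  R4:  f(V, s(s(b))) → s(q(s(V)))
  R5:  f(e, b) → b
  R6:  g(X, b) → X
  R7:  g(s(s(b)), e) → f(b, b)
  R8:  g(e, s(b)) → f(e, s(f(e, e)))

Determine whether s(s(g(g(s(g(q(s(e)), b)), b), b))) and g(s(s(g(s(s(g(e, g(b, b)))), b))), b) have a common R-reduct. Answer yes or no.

yes — NF(t₁) = s(s(s(s(e)))), NF(t₂) = s(s(s(s(e))))

Reduce t₁ = s(s(g(g(s(g(q(s(e)), b)), b), b))):
1. s(s(g(g(s(g(q(s(e)), b)), b), b)))  →  s(s(g(s(g(q(s(e)), b)), b)))   [R6 at 1.1]
2. s(s(g(s(g(q(s(e)), b)), b)))  →  s(s(s(g(q(s(e)), b))))   [R6 at 1.1]
3. s(s(s(g(q(s(e)), b))))  →  s(s(s(q(s(e)))))   [R6 at 1.1.1]
4. s(s(s(q(s(e)))))  →  s(s(s(q(e))))   [R3 at 1.1.1]
5. s(s(s(q(e))))  →  s(s(s(s(e))))   [R2 at 1.1.1]

Reduce t₂ = g(s(s(g(s(s(g(e, g(b, b)))), b))), b):
1. g(s(s(g(s(s(g(e, g(b, b)))), b))), b)  →  s(s(g(s(s(g(e, g(b, b)))), b)))   [R6 at ε]
2. s(s(g(s(s(g(e, g(b, b)))), b)))  →  s(s(s(s(g(e, g(b, b))))))   [R6 at 1.1]
3. s(s(s(s(g(e, g(b, b))))))  →  s(s(s(s(g(e, b)))))   [R6 at 1.1.1.1.2]
4. s(s(s(s(g(e, b)))))  →  s(s(s(s(e))))   [R6 at 1.1.1.1]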